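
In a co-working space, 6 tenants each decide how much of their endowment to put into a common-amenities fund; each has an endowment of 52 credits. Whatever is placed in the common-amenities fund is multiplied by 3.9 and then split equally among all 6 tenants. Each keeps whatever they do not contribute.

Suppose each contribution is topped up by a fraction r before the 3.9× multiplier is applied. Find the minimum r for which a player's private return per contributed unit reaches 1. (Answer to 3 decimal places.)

0.538

With matching at rate r, one contributed unit becomes (1 + r) in the common-amenities fund and returns 3.9 × (1 + r) / 6 to the contributor.
Setting this equal to 1: 1 + r = 6/3.9 = 1.5385.
So the minimum matching rate is r = 1.5385 − 1 = 0.538.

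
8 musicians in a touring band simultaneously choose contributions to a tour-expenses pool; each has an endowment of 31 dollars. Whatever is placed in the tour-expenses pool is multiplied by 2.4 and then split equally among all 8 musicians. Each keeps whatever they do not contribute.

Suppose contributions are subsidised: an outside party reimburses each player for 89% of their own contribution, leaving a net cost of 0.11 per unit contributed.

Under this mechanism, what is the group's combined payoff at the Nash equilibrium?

815.92 dollars

With the mechanism, a contributed unit returns (2.4/8) / 0.11 = 2.7273 per unit of net cost to the contributor — now above 1 — so contributing fully is weakly dominant for every player.
At the Nash equilibrium everyone contributes 31. Group total payoff = 8 × (31 × 0.89 + 2.4 × 31) = 815.92.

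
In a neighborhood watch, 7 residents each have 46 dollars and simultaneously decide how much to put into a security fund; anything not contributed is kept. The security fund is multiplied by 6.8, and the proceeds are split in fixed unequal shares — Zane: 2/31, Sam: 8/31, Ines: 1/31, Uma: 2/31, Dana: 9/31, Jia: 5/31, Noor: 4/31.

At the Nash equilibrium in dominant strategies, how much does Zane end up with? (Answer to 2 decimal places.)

Each unit j contributes comes back to j as 6.8 × (j's share), so j prefers to contribute only if that share exceeds 1/6.8 = 0.1471; otherwise keeping the unit dominates.
Sam, Dana and Jia are above the threshold, contributing 46 each; the remaining 4 contribute 0. Total contributed: 138.
Zane keeps 46 and receives 6.8 × 138 × 2/31 = 60.54 from the security fund, for a payoff of 106.54.

106.54 dollars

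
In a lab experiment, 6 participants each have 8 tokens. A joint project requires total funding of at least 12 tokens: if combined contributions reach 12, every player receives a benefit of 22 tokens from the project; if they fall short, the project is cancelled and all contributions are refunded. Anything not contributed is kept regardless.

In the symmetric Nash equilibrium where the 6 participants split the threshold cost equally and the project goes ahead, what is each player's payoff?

Equal share of the threshold: 12/6 = 2.
At this profile no one gains by cutting their contribution: any cut drops the total below 12, the project is cancelled, contributions are refunded, and the deviator ends with 8, which is less than 8 − 2 + 22 = 28. Contributing more than 2 just wastes the excess. So contributing exactly 2 is a best response.
Each player's payoff: 8 − 2 + 22 = 28.

28 tokens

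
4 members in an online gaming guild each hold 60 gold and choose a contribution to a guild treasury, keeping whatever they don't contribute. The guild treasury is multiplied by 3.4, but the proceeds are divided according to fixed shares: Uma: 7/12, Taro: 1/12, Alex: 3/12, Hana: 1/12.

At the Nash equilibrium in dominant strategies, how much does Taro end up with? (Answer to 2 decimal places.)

77.00 gold

Each unit j contributes comes back to j as 3.4 × (j's share), so j prefers to contribute only if that share exceeds 1/3.4 = 0.2941; otherwise keeping the unit dominates.
Uma alone (share 7/12) is above the threshold, contributing 60; the remaining 3 contribute 0. Total contributed: 60.
Taro keeps 60 and receives 3.4 × 60 × 1/12 = 17.00 from the guild treasury, for a payoff of 77.00.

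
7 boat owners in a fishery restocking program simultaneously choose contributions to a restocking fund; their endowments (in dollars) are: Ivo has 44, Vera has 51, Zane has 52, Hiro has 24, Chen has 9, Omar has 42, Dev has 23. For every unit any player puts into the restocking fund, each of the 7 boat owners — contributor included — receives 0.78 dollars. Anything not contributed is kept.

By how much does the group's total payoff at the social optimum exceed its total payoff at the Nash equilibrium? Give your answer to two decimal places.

1092.70 dollars

The private return per contributed unit is 0.78 < 1 for everyone, so the Nash equilibrium is zero contribution and the group total is Σ E_j = 44 + 51 + 52 + 24 + 9 + 42 + 23 = 245.
Each contributed unit returns 5.460 to the group, so the social optimum is full contribution by everyone: group total = 5.460 × 245 = 1337.70.
Efficiency loss = (5.460 − 1) × 245 = 1092.70.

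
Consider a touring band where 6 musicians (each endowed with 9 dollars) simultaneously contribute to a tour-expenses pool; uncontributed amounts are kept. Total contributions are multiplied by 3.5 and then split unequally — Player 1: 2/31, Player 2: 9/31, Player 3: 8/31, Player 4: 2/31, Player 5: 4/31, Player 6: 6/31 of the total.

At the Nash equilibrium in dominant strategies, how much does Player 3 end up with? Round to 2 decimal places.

For player j, contributing a unit is worthwhile iff 3.5 × (j's share) ≥ 1, i.e. iff j's share is at least 0.2857.
The only share above 0.2857 is Player 2's 9/31, contributing 9; the remaining 5 contribute 0. Total contributed: 9.
Player 3 keeps 9 and receives 3.5 × 9 × 8/31 = 8.13 from the tour-expenses pool, for a payoff of 17.13.

17.13 dollars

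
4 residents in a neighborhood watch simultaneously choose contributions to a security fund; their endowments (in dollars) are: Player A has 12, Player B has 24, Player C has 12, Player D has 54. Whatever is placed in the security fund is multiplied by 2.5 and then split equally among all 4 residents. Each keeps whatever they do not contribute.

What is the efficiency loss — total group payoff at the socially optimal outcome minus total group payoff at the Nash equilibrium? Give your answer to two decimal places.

153.00 dollars

The private return per contributed unit is 2.5/4 = 0.6250 < 1 for every player regardless of endowment, so the Nash equilibrium is zero contribution and the group total is Σ E_j = 12 + 24 + 12 + 54 = 102.
Each contributed unit returns 2.500 to the group, so the social optimum is full contribution by everyone: group total = 2.500 × 102 = 255.00.
Efficiency loss = (2.500 − 1) × 102 = 153.00.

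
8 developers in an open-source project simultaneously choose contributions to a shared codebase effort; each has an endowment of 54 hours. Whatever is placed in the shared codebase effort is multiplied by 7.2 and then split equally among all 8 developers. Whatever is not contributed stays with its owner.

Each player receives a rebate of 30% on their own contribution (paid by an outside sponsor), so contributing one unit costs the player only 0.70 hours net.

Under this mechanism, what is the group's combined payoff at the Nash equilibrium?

With the mechanism, a contributed unit returns (7.2/8) / 0.70 = 1.2857 per unit of net cost to the contributor — now above 1 — so contributing fully is weakly dominant for every player.
So the Nash equilibrium is full contribution by all 8; the group earns 8 × (54 × 0.30 + 7.2 × 54) = 3240.00.

3240.00 hours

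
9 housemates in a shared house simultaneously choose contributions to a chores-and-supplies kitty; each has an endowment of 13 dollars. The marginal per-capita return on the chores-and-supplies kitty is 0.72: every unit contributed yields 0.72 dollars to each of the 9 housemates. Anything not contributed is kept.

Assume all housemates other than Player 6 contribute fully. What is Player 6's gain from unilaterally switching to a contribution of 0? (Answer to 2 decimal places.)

Switching from a contribution of 13 to 0 lets Player 6 keep an extra 13 dollars, but lowers the chores-and-supplies kitty by 13, which costs Player 6 their own share of that drop: 0.72 × 13 = 9.36.
Net gain = 13 − 9.36 = 3.64. The private return per contributed unit (0.72) is below 1, so free-riding is indeed the best response regardless of what the others do.

3.64 dollars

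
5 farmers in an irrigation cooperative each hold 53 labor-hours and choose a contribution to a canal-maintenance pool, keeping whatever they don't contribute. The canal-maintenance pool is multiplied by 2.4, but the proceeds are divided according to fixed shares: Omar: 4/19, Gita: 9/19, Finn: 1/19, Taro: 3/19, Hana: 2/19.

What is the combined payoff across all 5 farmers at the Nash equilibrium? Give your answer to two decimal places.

Each unit j contributes comes back to j as 2.4 × (j's share), so j prefers to contribute only if that share exceeds 1/2.4 = 0.4167; otherwise keeping the unit dominates.
Gita alone (share 9/19) is above the threshold, contributing 53; the remaining 4 contribute 0. Total contributed: 53.
The canal-maintenance pool pays out 2.4 × 53 = 127.20 in total (split across the unequal shares, but the aggregate is all that matters for the group sum).
The 4 free-riders keep 53 each, adding 212. Group total = 212 + 127.20 = 339.20.

339.20 labor-hours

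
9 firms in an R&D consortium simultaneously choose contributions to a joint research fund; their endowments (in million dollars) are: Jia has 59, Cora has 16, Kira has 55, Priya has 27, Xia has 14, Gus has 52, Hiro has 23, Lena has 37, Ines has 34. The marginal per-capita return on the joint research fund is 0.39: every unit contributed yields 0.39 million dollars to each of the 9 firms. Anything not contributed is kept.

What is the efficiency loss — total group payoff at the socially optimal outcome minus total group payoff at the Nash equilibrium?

795.67 million dollars

The private return per contributed unit is 0.39 < 1 for everyone, so the Nash equilibrium is zero contribution and the group total is Σ E_j = 59 + 16 + 55 + 27 + 14 + 52 + 23 + 37 + 34 = 317.
Each contributed unit returns 3.510 to the group, so the social optimum is full contribution by everyone: group total = 3.510 × 317 = 1112.67.
Efficiency loss = (3.510 − 1) × 317 = 795.67.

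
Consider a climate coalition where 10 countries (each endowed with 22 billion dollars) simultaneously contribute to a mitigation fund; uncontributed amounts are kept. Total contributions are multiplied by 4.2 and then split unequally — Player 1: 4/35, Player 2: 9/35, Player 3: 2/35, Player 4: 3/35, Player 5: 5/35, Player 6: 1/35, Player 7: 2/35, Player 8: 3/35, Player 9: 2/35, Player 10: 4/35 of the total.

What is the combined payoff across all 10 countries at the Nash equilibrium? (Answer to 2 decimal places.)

For player j, contributing a unit is worthwhile iff 4.2 × (j's share) ≥ 1, i.e. iff j's share is at least 0.2381.
Only Player 2 (9/35) clears that bar, contributing 22; the remaining 9 contribute 0. Total contributed: 22.
The mitigation fund pays out 4.2 × 22 = 92.40 in total (split across the unequal shares, but the aggregate is all that matters for the group sum).
The 9 free-riders keep 22 each, adding 198. Group total = 198 + 92.40 = 290.40.

290.40 billion dollars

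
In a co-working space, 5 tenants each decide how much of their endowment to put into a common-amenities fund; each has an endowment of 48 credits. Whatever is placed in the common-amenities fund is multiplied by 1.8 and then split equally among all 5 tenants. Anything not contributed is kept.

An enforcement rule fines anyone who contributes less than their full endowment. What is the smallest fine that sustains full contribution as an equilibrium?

Given the others contribute fully, the best deviation is to contribute 0 (any partial contribution still incurs the fine and gives up units whose private return 0.3600 is below 1).
Deviating from 48 to 0 saves 48 credits but forfeits the deviator's share of the drop in the common-amenities fund: 1.8/5 × 48 = 17.28.
So the deviation gain is 48 − 17.28 = 30.72, and the fine must be at least 30.72 credits to wipe it out.

30.72 credits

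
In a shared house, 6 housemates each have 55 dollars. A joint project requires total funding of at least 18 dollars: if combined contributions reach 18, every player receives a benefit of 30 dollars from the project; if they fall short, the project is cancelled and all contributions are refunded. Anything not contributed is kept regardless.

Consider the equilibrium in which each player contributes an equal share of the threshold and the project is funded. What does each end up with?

82 dollars

Equal share of the threshold: 18/6 = 3.
At this profile no one gains by cutting their contribution: any cut drops the total below 18, the project is cancelled, contributions are refunded, and the deviator ends with 55, which is less than 55 − 3 + 30 = 82. Contributing more than 3 just wastes the excess. So contributing exactly 3 is a best response.
Each player's payoff: 55 − 3 + 30 = 82.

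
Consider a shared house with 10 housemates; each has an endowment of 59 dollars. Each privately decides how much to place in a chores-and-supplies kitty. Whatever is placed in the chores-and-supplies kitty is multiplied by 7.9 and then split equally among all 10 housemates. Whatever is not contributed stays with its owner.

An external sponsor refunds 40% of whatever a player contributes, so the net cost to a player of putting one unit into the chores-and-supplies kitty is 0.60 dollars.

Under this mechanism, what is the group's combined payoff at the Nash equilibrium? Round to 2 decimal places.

The effective private return per unit is now (7.9/10) / 0.60 = 1.3167 > 1, so every player's dominant strategy flips to full contribution.
So the Nash equilibrium is full contribution by all 10; the group earns 10 × (59 × 0.40 + 7.9 × 59) = 4897.00.

4897.00 dollars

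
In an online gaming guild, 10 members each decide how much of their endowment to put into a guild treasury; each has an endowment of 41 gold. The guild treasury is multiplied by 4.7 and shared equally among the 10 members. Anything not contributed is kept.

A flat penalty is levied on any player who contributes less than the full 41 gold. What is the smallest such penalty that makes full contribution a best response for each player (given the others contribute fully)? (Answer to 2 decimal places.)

Given the others contribute fully, the best deviation is to contribute 0 (any partial contribution still incurs the fine and gives up units whose private return 0.4700 is below 1).
Deviating from 41 to 0 saves 41 gold but forfeits the deviator's share of the drop in the guild treasury: 4.7/10 × 41 = 19.27.
So the deviation gain is 41 − 19.27 = 21.73, and the fine must be at least 21.73 gold to wipe it out.

21.73 gold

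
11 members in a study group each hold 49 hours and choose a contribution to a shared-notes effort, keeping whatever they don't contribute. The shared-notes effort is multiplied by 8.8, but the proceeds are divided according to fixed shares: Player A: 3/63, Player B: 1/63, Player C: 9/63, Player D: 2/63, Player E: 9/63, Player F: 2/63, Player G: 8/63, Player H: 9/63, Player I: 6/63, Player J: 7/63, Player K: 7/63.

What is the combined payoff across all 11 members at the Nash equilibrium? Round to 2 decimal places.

Player j's private return per contributed unit is 8.8 × (j's share). Contributing is weakly dominant for j when that share is at least 1/8.8 = 0.1136, and contributing 0 is dominant otherwise.
Player C, Player E, Player G and Player H are above the threshold, contributing 49 each; the remaining 7 contribute 0. Total contributed: 196.
The shared-notes effort pays out 8.8 × 196 = 1724.80 in total (split across the unequal shares, but the aggregate is all that matters for the group sum).
The 7 free-riders keep 49 each, adding 343. Group total = 343 + 1724.80 = 2067.80.

2067.80 hours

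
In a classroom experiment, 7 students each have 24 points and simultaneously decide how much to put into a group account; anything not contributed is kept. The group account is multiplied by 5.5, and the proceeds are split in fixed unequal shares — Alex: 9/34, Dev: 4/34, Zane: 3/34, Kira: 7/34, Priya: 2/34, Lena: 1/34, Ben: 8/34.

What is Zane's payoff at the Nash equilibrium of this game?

Each unit j contributes comes back to j as 5.5 × (j's share), so j prefers to contribute only if that share exceeds 1/5.5 = 0.1818; otherwise keeping the unit dominates.
The shares above 0.1818 belong to Alex, Kira and Ben, contributing 24 each; the remaining 4 contribute 0. Total contributed: 72.
Zane keeps 24 and receives 5.5 × 72 × 3/34 = 34.94 from the group account, for a payoff of 58.94.

58.94 points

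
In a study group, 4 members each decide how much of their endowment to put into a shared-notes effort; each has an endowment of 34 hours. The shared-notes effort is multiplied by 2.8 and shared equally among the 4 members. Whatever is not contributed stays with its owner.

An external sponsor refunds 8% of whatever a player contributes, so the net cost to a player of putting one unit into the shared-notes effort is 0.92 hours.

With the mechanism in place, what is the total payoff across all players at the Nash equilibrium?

Even with the mechanism, each unit contributed returns only (2.8/4) / 0.92 = 0.7609 per unit of net cost, so contributing nothing is still dominant.
Everyone keeps their endowment and the group total is 4 × 34 = 136.

136.00 hours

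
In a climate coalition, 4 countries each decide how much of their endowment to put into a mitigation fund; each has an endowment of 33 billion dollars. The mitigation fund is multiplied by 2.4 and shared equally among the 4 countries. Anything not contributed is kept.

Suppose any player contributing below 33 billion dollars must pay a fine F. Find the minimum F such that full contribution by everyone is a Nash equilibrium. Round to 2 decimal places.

Given the others contribute fully, the best deviation is to contribute 0 (any partial contribution still incurs the fine and gives up units whose private return 0.6000 is below 1).
Deviating from 33 to 0 saves 33 billion dollars but forfeits the deviator's share of the drop in the mitigation fund: 2.4/4 × 33 = 19.80.
So the deviation gain is 33 − 19.80 = 13.20, and the fine must be at least 13.20 billion dollars to wipe it out.

13.20 billion dollars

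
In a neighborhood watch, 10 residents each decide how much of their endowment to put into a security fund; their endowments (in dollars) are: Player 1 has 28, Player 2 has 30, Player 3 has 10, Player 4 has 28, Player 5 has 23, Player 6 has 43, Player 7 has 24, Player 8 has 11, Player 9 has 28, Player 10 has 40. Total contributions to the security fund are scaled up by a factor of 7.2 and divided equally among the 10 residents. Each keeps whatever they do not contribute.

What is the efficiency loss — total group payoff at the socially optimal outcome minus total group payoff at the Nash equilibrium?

The private return per contributed unit is 7.2/10 = 0.7200 < 1 for every player regardless of endowment, so the Nash equilibrium is zero contribution and the group total is Σ E_j = 28 + 30 + 10 + 28 + 23 + 43 + 24 + 11 + 28 + 40 = 265.
Each contributed unit returns 7.200 to the group, so the social optimum is full contribution by everyone: group total = 7.200 × 265 = 1908.00.
Efficiency loss = (7.200 − 1) × 265 = 1643.00.

1643.00 dollars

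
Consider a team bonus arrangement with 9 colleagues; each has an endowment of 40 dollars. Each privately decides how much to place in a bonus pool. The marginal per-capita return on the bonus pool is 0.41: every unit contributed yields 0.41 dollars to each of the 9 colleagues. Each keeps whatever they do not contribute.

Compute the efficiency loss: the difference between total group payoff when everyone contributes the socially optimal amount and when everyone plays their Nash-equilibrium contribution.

968.40 dollars

The private return per contributed unit is 0.41 < 1, so contributing 0 is dominant for every player. At the Nash equilibrium everyone keeps their 40, and the group total is 9 × 40 = 360.
Each contributed unit returns 3.690 to the group as a whole (0.41 to each of 9 players), which exceeds 1, so the social optimum is full contribution: group total = 3.690 × 360 = 1328.40.
Efficiency loss = 1328.40 − 360 = 968.40.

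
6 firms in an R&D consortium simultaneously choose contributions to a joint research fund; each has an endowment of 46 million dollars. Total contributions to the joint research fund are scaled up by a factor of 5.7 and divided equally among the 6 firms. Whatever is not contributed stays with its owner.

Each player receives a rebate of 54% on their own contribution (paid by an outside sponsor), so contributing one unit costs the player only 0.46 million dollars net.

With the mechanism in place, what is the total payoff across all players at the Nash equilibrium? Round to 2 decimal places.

The effective private return per unit is now (5.7/6) / 0.46 = 2.0652 > 1, so every player's dominant strategy flips to full contribution.
At the Nash equilibrium everyone contributes 46. Group total payoff = 6 × (46 × 0.54 + 5.7 × 46) = 1722.24.

1722.24 million dollars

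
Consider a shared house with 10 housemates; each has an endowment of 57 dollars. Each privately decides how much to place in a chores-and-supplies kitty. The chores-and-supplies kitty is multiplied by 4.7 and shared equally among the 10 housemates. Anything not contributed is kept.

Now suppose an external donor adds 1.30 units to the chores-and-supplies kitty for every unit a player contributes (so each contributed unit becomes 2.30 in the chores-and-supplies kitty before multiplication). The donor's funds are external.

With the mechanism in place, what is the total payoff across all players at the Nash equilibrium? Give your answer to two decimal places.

With the mechanism, a contributed unit returns 4.7 × 2.30 / 10 = 1.0810 per unit of net cost to the contributor — now above 1 — so contributing fully is weakly dominant for every player.
So the Nash equilibrium is full contribution by all 10; the group earns 4.7 × 2.30 × 570 = 6161.70.

6161.70 dollars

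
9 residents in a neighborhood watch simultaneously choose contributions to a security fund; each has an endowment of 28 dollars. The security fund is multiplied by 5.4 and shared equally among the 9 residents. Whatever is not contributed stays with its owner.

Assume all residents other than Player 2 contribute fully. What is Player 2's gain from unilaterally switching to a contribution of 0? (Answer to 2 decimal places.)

11.20 dollars

Switching from a contribution of 28 to 0 lets Player 2 keep an extra 28 dollars, but lowers the security fund by 28, which costs Player 2 their own share of that drop: 5.4/9 × 28 = 16.80.
Net gain = 28 − 16.80 = 11.20. The private return per contributed unit (0.6000) is below 1, so free-riding is indeed the best response regardless of what the others do.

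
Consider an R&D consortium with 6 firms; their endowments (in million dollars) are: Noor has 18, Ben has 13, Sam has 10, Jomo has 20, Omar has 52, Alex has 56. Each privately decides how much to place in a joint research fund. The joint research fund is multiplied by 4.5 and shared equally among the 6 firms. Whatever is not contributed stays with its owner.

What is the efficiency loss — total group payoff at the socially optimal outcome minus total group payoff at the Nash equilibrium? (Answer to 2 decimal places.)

The private return per contributed unit is 4.5/6 = 0.7500 < 1 for every player regardless of endowment, so the Nash equilibrium is zero contribution and the group total is Σ E_j = 18 + 13 + 10 + 20 + 52 + 56 = 169.
Each contributed unit returns 4.500 to the group, so the social optimum is full contribution by everyone: group total = 4.500 × 169 = 760.50.
Efficiency loss = (4.500 − 1) × 169 = 591.50.

591.50 million dollars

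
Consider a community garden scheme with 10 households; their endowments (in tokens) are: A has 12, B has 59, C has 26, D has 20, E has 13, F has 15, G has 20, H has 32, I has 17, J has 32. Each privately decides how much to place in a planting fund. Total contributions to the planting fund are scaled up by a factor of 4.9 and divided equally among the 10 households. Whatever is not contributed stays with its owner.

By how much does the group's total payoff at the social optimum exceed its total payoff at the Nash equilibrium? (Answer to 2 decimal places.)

The private return per contributed unit is 4.9/10 = 0.4900 < 1 for every player regardless of endowment, so the Nash equilibrium is zero contribution and the group total is Σ E_j = 12 + 59 + 26 + 20 + 13 + 15 + 20 + 32 + 17 + 32 = 246.
Each contributed unit returns 4.900 to the group, so the social optimum is full contribution by everyone: group total = 4.900 × 246 = 1205.40.
Efficiency loss = (4.900 − 1) × 246 = 959.40.

959.40 tokens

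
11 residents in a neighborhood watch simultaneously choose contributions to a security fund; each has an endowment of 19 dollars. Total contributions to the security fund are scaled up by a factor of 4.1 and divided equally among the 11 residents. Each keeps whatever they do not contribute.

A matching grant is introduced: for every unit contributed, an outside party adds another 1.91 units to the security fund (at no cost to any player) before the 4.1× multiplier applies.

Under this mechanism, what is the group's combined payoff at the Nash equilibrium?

2493.58 dollars

Under the mechanism each unit contributed yields 4.1 × 2.91 / 11 = 1.0846 back to its contributor per unit of net cost, which exceeds 1, making full contribution the dominant choice for everyone.
At the Nash equilibrium everyone contributes 19. Group total payoff = 4.1 × 2.91 × 209 = 2493.58.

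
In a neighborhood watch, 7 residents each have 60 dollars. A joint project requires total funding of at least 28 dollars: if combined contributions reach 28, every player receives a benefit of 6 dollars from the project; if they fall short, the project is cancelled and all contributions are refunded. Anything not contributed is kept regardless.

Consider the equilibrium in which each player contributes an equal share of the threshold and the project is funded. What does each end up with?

Equal share of the threshold: 28/7 = 4.
At this profile no one gains by cutting their contribution: any cut drops the total below 28, the project is cancelled, contributions are refunded, and the deviator ends with 60, which is less than 60 − 4 + 6 = 62. Contributing more than 4 just wastes the excess. So contributing exactly 4 is a best response.
Each player's payoff: 60 − 4 + 6 = 62.

62 dollars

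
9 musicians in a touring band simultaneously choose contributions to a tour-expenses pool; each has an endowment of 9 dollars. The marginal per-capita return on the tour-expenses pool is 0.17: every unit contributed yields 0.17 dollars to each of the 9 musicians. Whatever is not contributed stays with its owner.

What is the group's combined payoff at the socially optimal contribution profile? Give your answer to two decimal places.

Each contributed unit returns 1.530 to the group as a whole (0.17 to each of 9 players), which exceeds 1, so the social optimum is full contribution: group total = 1.530 × 81 = 123.93.

123.93 dollars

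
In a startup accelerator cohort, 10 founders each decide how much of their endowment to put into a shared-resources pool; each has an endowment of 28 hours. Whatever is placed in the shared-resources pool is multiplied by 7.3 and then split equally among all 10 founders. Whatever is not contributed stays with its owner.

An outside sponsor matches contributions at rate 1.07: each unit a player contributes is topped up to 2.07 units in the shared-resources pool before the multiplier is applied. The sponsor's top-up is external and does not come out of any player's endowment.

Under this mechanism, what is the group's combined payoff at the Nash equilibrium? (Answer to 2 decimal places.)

The effective private return per unit is now 7.3 × 2.07 / 10 = 1.5111 > 1, so every player's dominant strategy flips to full contribution.
At the Nash equilibrium everyone contributes 28. Group total payoff = 7.3 × 2.07 × 280 = 4231.08.

4231.08 hours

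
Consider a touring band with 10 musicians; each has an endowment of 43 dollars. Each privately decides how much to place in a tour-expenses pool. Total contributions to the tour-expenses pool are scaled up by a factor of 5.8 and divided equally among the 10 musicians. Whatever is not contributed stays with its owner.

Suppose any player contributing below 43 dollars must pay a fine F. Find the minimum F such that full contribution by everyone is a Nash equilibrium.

Given the others contribute fully, the best deviation is to contribute 0 (any partial contribution still incurs the fine and gives up units whose private return 0.5800 is below 1).
Deviating from 43 to 0 saves 43 dollars but forfeits the deviator's share of the drop in the tour-expenses pool: 5.8/10 × 43 = 24.94.
So the deviation gain is 43 − 24.94 = 18.06, and the fine must be at least 18.06 dollars to wipe it out.

18.06 dollars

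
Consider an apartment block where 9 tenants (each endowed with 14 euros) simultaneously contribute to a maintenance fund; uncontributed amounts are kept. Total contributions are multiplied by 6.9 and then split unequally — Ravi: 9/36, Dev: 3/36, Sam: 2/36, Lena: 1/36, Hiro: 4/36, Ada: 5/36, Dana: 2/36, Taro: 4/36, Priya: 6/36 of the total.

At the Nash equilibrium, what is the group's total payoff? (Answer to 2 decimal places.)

A player with share s gets back 6.9·s per unit contributed, so full contribution is dominant for anyone with s > 1/6.9 = 0.1449 and zero contribution is dominant for anyone below.
The shares above 0.1449 belong to Ravi and Priya, contributing 14 each; the remaining 7 contribute 0. Total contributed: 28.
The maintenance fund pays out 6.9 × 28 = 193.20 in total (split across the unequal shares, but the aggregate is all that matters for the group sum).
The 7 free-riders keep 14 each, adding 98. Group total = 98 + 193.20 = 291.20.

291.20 euros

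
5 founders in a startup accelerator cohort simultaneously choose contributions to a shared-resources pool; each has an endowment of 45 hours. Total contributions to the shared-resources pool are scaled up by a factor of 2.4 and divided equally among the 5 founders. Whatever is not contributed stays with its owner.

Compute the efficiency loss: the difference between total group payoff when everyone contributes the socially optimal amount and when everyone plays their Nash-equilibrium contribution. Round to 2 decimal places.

Each contributed unit returns 2.4/5 = 0.4800 to its contributor — below 1 — so contributing 0 is dominant for every player. At the Nash equilibrium everyone keeps their 45, and the group total is 5 × 45 = 225.
Each contributed unit returns 2.400 to the group as a whole (0.4800 to each of 5 players), which exceeds 1, so the social optimum is full contribution: group total = 2.400 × 225 = 540.00.
Efficiency loss = 540.00 − 225 = 315.00.

315.00 hours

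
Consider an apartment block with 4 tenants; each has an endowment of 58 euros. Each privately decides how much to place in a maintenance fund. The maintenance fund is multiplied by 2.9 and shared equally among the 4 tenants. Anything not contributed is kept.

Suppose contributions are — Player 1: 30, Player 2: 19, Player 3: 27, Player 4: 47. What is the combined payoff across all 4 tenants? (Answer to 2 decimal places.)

Total contributed: 30 + 19 + 27 + 47 = 123; total kept: 4 × 58 − 123 = 109.
The maintenance fund pays out 2.9 × 123 = 356.70 in aggregate.
Group total = 109 + 356.70 = 465.70.

465.70 euros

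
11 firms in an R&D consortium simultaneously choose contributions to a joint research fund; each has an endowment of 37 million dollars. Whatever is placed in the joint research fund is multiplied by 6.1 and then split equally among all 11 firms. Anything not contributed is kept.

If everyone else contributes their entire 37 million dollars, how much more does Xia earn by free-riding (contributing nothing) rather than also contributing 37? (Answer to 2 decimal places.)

16.48 million dollars

Switching from a contribution of 37 to 0 lets Xia keep an extra 37 million dollars, but lowers the joint research fund by 37, which costs Xia their own share of that drop: 6.1/11 × 37 = 20.52.
Net gain = 37 − 20.52 = 16.48. The private return per contributed unit (0.5545) is below 1, so free-riding is indeed the best response regardless of what the others do.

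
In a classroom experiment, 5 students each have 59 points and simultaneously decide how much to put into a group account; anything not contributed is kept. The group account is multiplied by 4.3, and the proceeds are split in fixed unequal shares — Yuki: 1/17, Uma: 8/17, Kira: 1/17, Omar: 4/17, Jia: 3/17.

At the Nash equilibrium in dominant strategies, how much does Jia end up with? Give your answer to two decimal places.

148.54 points

Each unit j contributes comes back to j as 4.3 × (j's share), so j prefers to contribute only if that share exceeds 1/4.3 = 0.2326; otherwise keeping the unit dominates.
Uma and Omar clear that bar, contributing 59 each; the remaining 3 contribute 0. Total contributed: 118.
Jia keeps 59 and receives 4.3 × 118 × 3/17 = 89.54 from the group account, for a payoff of 148.54.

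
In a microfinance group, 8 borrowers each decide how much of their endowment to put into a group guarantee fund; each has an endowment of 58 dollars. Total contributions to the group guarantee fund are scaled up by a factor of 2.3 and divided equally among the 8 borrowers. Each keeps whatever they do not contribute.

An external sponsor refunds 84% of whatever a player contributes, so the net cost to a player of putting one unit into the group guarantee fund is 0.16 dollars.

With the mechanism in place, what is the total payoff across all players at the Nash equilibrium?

1456.96 dollars

With the mechanism, a contributed unit returns (2.3/8) / 0.16 = 1.7969 per unit of net cost to the contributor — now above 1 — so contributing fully is weakly dominant for every player.
So the Nash equilibrium is full contribution by all 8; the group earns 8 × (58 × 0.84 + 2.3 × 58) = 1456.96.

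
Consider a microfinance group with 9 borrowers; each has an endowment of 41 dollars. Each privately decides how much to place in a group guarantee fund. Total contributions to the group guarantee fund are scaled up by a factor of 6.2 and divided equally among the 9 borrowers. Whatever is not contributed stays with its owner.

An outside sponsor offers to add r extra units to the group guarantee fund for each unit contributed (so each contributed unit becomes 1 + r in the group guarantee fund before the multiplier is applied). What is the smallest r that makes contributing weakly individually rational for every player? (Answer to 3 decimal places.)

0.452

With matching at rate r, one contributed unit becomes (1 + r) in the group guarantee fund and returns 6.2 × (1 + r) / 9 to the contributor.
Setting this equal to 1: 1 + r = 9/6.2 = 1.4516.
So the minimum matching rate is r = 1.4516 − 1 = 0.452.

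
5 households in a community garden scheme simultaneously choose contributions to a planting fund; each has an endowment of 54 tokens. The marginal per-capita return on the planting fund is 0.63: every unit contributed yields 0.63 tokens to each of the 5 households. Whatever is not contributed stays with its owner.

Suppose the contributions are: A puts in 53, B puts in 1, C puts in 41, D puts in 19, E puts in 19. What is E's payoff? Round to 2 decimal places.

118.79 tokens

Total contributed: 53 + 1 + 41 + 19 + 19 = 133.
Each receives 0.63 × 133 = 83.79 from the planting fund.
E keeps 54 − 19 = 35, so E's payoff is 35 + 83.79 = 118.79.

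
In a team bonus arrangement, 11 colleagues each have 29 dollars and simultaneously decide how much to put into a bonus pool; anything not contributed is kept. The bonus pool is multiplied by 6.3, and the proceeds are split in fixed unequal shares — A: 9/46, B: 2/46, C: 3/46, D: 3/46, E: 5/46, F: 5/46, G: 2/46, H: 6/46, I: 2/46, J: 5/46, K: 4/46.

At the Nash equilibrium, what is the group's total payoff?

For player j, contributing a unit is worthwhile iff 6.3 × (j's share) ≥ 1, i.e. iff j's share is at least 0.1587.
A alone (share 9/46) is above the threshold, contributing 29; the remaining 10 contribute 0. Total contributed: 29.
The bonus pool pays out 6.3 × 29 = 182.70 in total (split across the unequal shares, but the aggregate is all that matters for the group sum).
The 10 free-riders keep 29 each, adding 290. Group total = 290 + 182.70 = 472.70.

472.70 dollars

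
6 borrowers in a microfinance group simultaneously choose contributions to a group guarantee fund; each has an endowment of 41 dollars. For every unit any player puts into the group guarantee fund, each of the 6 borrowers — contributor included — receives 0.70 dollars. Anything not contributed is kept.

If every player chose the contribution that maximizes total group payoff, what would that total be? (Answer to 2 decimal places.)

Each contributed unit returns 4.200 to the group as a whole (0.70 to each of 6 players), which exceeds 1, so the social optimum is full contribution: group total = 4.200 × 246 = 1033.20.

1033.20 dollars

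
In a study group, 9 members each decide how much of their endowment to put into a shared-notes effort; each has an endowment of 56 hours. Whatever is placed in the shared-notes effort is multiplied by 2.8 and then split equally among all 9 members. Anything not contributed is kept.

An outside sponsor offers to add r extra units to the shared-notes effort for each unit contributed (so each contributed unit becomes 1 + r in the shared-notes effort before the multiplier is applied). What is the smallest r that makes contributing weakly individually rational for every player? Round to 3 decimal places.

2.214

With matching at rate r, one contributed unit becomes (1 + r) in the shared-notes effort and returns 2.8 × (1 + r) / 9 to the contributor.
Setting this equal to 1: 1 + r = 9/2.8 = 3.2143.
So the minimum matching rate is r = 3.2143 − 1 = 2.214.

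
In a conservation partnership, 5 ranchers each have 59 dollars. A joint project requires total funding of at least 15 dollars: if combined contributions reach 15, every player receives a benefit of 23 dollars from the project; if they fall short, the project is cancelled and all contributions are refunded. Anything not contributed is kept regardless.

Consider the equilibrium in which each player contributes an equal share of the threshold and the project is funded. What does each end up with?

Equal share of the threshold: 15/5 = 3.
At this profile no one gains by cutting their contribution: any cut drops the total below 15, the project is cancelled, contributions are refunded, and the deviator ends with 59, which is less than 59 − 3 + 23 = 79. Contributing more than 3 just wastes the excess. So contributing exactly 3 is a best response.
Each player's payoff: 59 − 3 + 23 = 79.

79 dollars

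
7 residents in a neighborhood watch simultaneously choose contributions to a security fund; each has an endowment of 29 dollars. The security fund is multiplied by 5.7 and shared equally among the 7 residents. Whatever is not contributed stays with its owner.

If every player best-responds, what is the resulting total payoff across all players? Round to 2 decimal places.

203.00 dollars

Each contributed unit returns 5.7/7 = 0.8143 to its contributor — below 1 — so contributing 0 is dominant for every player. At the Nash equilibrium everyone keeps their 29, and the group total is 7 × 29 = 203.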